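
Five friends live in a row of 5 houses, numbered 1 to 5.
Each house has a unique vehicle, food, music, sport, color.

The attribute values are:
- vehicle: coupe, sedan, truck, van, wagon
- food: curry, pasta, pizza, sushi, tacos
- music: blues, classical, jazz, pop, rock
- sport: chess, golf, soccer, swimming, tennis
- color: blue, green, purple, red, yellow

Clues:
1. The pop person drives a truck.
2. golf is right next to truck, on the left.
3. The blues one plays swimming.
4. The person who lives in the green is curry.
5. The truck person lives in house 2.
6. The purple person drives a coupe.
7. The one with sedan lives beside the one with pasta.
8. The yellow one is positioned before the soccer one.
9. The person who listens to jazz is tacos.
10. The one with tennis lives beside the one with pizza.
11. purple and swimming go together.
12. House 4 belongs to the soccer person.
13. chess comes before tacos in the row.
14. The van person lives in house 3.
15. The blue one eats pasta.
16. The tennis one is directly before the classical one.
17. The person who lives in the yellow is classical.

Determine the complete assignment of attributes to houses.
Solution:

House | Vehicle | Food | Music | Sport | Color
----------------------------------------------
  1   | sedan | curry | rock | golf | green
  2   | truck | pasta | pop | tennis | blue
  3   | van | pizza | classical | chess | yellow
  4   | wagon | tacos | jazz | soccer | red
  5   | coupe | sushi | blues | swimming | purple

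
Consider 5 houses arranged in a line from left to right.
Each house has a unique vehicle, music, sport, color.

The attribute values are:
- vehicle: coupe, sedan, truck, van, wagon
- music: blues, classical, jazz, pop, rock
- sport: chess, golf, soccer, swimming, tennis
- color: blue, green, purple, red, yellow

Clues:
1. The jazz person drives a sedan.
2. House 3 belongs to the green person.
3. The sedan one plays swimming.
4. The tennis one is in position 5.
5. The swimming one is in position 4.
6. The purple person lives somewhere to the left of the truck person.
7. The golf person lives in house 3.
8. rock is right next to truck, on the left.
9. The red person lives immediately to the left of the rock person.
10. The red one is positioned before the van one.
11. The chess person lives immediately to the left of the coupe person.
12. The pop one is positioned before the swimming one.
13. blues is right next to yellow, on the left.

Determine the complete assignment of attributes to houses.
Solution:

House | Vehicle | Music | Sport | Color
---------------------------------------
  1   | wagon | pop | chess | red
  2   | coupe | rock | soccer | purple
  3   | truck | blues | golf | green
  4   | sedan | jazz | swimming | yellow
  5   | van | classical | tennis | blue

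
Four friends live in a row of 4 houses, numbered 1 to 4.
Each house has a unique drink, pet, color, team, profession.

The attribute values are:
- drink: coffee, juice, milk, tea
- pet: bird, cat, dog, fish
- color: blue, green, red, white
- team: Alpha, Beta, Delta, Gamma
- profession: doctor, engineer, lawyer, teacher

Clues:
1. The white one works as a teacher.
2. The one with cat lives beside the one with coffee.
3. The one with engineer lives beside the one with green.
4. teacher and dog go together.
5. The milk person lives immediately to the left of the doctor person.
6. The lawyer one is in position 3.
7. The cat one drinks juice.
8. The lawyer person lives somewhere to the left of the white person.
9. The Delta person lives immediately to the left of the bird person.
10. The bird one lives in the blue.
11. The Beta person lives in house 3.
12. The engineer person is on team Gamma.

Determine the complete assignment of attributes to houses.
Solution:

House | Drink | Pet | Color | Team | Profession
-----------------------------------------------
  1   | milk | fish | red | Gamma | engineer
  2   | juice | cat | green | Delta | doctor
  3   | coffee | bird | blue | Beta | lawyer
  4   | tea | dog | white | Alpha | teacher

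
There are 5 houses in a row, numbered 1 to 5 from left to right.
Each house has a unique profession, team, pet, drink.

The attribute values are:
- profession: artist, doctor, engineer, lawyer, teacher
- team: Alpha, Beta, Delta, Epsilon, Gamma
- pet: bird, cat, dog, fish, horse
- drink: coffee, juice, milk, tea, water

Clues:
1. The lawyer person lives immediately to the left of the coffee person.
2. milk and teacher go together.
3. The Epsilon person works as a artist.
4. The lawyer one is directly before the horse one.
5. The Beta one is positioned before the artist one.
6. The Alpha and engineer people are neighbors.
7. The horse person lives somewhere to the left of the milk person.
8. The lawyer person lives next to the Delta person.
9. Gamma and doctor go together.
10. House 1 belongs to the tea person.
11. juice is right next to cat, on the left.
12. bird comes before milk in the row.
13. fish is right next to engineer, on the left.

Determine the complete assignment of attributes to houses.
Solution:

House | Profession | Team | Pet | Drink
---------------------------------------
  1   | lawyer | Alpha | fish | tea
  2   | engineer | Delta | horse | coffee
  3   | doctor | Gamma | bird | juice
  4   | teacher | Beta | cat | milk
  5   | artist | Epsilon | dog | water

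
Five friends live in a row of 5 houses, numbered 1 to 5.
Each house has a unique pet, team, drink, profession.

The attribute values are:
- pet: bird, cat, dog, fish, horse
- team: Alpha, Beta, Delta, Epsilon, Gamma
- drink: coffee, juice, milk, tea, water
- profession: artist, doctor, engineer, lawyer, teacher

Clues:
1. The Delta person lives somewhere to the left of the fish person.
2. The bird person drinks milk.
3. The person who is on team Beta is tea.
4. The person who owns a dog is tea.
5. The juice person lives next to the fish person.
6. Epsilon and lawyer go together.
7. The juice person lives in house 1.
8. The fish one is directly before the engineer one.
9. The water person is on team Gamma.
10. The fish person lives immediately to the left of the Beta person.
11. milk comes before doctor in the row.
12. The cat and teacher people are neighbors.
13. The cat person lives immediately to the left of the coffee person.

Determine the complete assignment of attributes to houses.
Solution:

House | Pet | Team | Drink | Profession
---------------------------------------
  1   | cat | Delta | juice | artist
  2   | fish | Alpha | coffee | teacher
  3   | dog | Beta | tea | engineer
  4   | bird | Epsilon | milk | lawyer
  5   | horse | Gamma | water | doctor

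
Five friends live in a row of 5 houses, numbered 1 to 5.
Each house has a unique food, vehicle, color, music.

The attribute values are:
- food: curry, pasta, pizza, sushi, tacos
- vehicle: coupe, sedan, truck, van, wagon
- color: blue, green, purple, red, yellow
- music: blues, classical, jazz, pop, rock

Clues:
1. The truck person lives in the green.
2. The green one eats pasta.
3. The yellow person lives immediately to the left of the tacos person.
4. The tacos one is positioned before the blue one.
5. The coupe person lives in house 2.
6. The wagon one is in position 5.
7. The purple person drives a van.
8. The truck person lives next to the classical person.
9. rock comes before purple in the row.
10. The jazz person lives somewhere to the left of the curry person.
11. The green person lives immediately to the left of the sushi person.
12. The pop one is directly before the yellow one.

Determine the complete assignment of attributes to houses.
Solution:

House | Food | Vehicle | Color | Music
--------------------------------------
  1   | pasta | truck | green | pop
  2   | sushi | coupe | yellow | classical
  3   | tacos | sedan | red | rock
  4   | pizza | van | purple | jazz
  5   | curry | wagon | blue | blues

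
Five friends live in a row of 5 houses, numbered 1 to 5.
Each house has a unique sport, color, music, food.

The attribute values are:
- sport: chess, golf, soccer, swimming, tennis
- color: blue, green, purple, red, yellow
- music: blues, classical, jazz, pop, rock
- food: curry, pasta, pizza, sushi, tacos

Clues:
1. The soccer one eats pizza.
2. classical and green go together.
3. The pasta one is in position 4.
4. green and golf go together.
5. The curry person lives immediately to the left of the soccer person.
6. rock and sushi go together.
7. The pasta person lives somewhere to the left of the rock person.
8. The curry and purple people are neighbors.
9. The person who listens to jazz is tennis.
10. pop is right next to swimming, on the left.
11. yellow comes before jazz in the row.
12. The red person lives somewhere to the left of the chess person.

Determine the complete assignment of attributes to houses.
Solution:

House | Sport | Color | Music | Food
------------------------------------
  1   | golf | green | classical | curry
  2   | soccer | purple | pop | pizza
  3   | swimming | yellow | blues | tacos
  4   | tennis | red | jazz | pasta
  5   | chess | blue | rock | sushi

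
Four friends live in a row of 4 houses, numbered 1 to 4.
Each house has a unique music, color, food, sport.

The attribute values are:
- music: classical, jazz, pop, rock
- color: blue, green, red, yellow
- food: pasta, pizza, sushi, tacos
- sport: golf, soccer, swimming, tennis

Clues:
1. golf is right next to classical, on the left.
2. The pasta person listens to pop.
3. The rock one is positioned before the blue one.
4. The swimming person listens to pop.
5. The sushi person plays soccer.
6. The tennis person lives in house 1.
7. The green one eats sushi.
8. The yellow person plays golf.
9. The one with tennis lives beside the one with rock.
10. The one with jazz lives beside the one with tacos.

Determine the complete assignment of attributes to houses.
Solution:

House | Music | Color | Food | Sport
------------------------------------
  1   | jazz | red | pizza | tennis
  2   | rock | yellow | tacos | golf
  3   | classical | green | sushi | soccer
  4   | pop | blue | pasta | swimming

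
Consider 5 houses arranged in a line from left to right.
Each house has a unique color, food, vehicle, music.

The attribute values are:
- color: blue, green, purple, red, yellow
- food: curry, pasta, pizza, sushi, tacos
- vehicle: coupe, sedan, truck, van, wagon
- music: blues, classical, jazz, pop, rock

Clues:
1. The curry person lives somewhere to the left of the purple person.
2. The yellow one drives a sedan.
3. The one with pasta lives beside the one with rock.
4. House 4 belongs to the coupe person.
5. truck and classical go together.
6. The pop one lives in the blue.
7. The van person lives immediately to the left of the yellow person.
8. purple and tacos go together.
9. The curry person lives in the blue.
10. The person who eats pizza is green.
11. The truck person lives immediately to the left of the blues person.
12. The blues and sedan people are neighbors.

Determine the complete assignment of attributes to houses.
Solution:

House | Color | Food | Vehicle | Music
--------------------------------------
  1   | green | pizza | truck | classical
  2   | red | pasta | van | blues
  3   | yellow | sushi | sedan | rock
  4   | blue | curry | coupe | pop
  5   | purple | tacos | wagon | jazz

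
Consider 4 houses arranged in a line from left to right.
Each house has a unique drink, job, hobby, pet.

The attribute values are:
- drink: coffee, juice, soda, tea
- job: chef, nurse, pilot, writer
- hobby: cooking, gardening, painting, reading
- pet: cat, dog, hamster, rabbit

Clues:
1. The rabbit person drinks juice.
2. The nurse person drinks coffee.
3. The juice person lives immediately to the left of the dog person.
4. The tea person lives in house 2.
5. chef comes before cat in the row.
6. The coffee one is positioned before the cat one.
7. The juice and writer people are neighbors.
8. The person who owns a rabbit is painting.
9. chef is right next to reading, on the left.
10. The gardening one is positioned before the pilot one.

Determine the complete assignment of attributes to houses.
Solution:

House | Drink | Job | Hobby | Pet
---------------------------------
  1   | juice | chef | painting | rabbit
  2   | tea | writer | reading | dog
  3   | coffee | nurse | gardening | hamster
  4   | soda | pilot | cooking | cat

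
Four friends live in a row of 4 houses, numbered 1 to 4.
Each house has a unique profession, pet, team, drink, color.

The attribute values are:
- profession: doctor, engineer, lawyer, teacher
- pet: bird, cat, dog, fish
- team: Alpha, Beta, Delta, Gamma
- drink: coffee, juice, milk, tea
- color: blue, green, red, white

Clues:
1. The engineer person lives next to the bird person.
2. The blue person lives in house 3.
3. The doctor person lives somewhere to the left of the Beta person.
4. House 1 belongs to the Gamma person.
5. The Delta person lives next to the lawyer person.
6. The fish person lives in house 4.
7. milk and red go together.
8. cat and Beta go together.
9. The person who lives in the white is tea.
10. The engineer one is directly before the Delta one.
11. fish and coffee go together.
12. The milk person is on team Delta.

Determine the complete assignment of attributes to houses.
Solution:

House | Profession | Pet | Team | Drink | Color
-----------------------------------------------
  1   | engineer | dog | Gamma | tea | white
  2   | doctor | bird | Delta | milk | red
  3   | lawyer | cat | Beta | juice | blue
  4   | teacher | fish | Alpha | coffee | green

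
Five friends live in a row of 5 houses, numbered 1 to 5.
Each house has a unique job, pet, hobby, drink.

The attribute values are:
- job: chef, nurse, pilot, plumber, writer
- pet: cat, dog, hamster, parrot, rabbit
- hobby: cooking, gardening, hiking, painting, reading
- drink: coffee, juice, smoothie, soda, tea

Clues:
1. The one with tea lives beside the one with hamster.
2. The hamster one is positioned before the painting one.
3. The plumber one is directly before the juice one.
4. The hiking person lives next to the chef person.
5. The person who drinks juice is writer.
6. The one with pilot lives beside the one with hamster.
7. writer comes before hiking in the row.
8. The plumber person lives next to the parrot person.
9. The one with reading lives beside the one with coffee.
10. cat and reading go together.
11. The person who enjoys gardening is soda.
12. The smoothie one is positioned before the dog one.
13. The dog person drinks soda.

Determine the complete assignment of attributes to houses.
Solution:

House | Job | Pet | Hobby | Drink
---------------------------------
  1   | pilot | cat | reading | tea
  2   | plumber | hamster | cooking | coffee
  3   | writer | parrot | painting | juice
  4   | nurse | rabbit | hiking | smoothie
  5   | chef | dog | gardening | soda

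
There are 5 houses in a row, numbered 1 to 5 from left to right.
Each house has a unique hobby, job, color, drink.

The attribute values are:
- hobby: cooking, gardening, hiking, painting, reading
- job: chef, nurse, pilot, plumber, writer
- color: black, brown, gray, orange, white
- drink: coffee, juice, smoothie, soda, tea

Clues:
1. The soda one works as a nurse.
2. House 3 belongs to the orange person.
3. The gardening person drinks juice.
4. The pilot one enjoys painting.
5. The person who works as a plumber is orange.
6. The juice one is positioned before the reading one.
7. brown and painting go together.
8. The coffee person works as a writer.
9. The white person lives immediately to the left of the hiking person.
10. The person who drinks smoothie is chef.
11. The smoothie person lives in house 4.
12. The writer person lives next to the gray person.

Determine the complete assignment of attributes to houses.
Solution:

House | Hobby | Job | Color | Drink
-----------------------------------
  1   | cooking | writer | white | coffee
  2   | hiking | nurse | gray | soda
  3   | gardening | plumber | orange | juice
  4   | reading | chef | black | smoothie
  5   | painting | pilot | brown | tea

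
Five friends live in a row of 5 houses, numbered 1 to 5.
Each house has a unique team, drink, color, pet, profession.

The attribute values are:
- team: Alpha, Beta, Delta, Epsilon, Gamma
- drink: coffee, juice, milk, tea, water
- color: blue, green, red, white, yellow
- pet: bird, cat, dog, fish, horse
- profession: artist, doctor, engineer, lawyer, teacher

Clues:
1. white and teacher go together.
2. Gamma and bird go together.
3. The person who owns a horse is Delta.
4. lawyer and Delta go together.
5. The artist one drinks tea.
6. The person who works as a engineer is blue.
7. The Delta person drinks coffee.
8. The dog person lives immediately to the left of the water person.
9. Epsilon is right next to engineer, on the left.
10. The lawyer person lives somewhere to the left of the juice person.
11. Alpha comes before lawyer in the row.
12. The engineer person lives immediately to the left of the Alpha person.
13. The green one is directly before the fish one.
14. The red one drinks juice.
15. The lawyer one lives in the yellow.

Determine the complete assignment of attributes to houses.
Solution:

House | Team | Drink | Color | Pet | Profession
-----------------------------------------------
  1   | Epsilon | tea | green | dog | artist
  2   | Beta | water | blue | fish | engineer
  3   | Alpha | milk | white | cat | teacher
  4   | Delta | coffee | yellow | horse | lawyer
  5   | Gamma | juice | red | bird | doctor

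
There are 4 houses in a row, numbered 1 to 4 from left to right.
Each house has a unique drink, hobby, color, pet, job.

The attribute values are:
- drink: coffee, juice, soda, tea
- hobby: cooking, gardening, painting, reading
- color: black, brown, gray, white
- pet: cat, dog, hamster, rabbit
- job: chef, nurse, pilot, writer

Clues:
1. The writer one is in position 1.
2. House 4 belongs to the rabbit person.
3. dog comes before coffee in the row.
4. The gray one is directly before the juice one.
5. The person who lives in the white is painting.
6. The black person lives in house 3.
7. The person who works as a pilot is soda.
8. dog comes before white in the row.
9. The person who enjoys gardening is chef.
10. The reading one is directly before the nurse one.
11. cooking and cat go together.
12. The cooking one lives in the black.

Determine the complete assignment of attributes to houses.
Solution:

House | Drink | Hobby | Color | Pet | Job
-----------------------------------------
  1   | tea | reading | gray | dog | writer
  2   | juice | painting | white | hamster | nurse
  3   | soda | cooking | black | cat | pilot
  4   | coffee | gardening | brown | rabbit | chef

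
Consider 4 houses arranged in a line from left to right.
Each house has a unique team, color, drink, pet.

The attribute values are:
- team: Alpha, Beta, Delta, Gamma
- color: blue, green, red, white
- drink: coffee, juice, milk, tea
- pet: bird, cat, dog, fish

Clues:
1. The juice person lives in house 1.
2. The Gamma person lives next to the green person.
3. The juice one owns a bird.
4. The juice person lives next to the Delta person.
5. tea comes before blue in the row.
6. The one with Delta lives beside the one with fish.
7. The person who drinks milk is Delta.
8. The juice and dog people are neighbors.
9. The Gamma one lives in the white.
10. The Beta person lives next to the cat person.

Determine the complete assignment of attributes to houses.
Solution:

House | Team | Color | Drink | Pet
----------------------------------
  1   | Gamma | white | juice | bird
  2   | Delta | green | milk | dog
  3   | Beta | red | tea | fish
  4   | Alpha | blue | coffee | cat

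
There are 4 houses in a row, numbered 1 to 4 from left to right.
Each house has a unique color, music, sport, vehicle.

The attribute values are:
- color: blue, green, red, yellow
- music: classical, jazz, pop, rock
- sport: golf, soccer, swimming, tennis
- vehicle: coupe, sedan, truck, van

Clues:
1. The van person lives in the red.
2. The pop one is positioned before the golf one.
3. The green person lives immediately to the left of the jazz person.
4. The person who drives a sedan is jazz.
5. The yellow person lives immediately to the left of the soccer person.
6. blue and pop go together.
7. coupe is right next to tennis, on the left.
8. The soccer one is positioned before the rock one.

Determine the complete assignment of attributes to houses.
Solution:

House | Color | Music | Sport | Vehicle
---------------------------------------
  1   | green | classical | swimming | coupe
  2   | yellow | jazz | tennis | sedan
  3   | blue | pop | soccer | truck
  4   | red | rock | golf | van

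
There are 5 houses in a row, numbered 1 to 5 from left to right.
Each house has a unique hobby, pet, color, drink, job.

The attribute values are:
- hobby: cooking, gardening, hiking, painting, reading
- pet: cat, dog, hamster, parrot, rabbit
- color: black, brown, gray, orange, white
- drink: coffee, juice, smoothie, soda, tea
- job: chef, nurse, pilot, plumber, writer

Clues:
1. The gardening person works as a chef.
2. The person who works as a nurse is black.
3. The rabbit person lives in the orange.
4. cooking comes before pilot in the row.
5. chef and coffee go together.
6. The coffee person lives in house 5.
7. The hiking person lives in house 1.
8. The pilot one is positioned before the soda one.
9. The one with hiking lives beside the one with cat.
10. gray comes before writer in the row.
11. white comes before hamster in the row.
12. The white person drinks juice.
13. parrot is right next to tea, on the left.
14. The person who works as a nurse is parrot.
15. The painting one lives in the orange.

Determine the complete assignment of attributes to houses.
Solution:

House | Hobby | Pet | Color | Drink | Job
-----------------------------------------
  1   | hiking | parrot | black | smoothie | nurse
  2   | cooking | cat | gray | tea | plumber
  3   | reading | dog | white | juice | pilot
  4   | painting | rabbit | orange | soda | writer
  5   | gardening | hamster | brown | coffee | chef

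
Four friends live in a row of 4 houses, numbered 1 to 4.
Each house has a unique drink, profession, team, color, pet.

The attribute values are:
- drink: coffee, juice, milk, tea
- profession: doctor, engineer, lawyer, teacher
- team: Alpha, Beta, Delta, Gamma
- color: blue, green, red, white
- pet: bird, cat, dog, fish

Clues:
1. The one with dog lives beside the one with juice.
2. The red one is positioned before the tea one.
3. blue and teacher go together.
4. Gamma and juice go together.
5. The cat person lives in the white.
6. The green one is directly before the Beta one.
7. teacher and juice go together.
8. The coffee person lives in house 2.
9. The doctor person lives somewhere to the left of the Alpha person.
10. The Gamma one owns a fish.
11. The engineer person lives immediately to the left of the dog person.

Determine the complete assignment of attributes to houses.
Solution:

House | Drink | Profession | Team | Color | Pet
-----------------------------------------------
  1   | milk | engineer | Delta | green | bird
  2   | coffee | doctor | Beta | red | dog
  3   | juice | teacher | Gamma | blue | fish
  4   | tea | lawyer | Alpha | white | cat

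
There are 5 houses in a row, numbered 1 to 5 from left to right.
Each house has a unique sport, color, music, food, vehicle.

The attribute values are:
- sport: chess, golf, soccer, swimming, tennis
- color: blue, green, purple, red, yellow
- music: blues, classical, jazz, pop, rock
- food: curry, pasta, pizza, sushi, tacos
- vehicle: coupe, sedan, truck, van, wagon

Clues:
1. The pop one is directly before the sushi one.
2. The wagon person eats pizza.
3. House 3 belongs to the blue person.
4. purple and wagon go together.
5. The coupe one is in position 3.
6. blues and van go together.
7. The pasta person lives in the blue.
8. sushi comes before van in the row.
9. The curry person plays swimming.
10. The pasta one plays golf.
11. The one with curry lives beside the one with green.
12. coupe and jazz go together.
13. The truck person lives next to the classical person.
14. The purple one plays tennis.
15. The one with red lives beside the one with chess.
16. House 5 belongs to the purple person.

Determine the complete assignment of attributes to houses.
Solution:

House | Sport | Color | Music | Food | Vehicle
----------------------------------------------
  1   | swimming | red | pop | curry | truck
  2   | chess | green | classical | sushi | sedan
  3   | golf | blue | jazz | pasta | coupe
  4   | soccer | yellow | blues | tacos | van
  5   | tennis | purple | rock | pizza | wagon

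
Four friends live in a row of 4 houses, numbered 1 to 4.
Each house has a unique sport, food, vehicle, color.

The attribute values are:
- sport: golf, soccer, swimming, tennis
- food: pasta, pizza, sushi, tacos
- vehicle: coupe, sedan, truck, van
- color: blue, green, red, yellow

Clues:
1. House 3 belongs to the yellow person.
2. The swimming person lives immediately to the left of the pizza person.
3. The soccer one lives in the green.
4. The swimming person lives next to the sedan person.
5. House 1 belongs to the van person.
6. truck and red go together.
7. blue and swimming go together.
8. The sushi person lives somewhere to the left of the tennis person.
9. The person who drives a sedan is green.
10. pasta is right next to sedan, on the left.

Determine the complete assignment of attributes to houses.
Solution:

House | Sport | Food | Vehicle | Color
--------------------------------------
  1   | swimming | pasta | van | blue
  2   | soccer | pizza | sedan | green
  3   | golf | sushi | coupe | yellow
  4   | tennis | tacos | truck | red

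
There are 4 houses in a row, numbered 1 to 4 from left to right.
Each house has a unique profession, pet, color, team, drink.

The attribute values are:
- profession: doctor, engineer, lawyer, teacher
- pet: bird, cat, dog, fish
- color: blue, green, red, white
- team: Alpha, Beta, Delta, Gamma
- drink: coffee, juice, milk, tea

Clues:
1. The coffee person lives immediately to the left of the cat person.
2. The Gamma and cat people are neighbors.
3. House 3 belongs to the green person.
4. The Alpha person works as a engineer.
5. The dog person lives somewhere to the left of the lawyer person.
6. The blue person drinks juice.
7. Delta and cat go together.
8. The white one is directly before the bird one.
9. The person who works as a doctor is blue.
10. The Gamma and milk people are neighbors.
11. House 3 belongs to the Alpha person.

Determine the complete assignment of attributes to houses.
Solution:

House | Profession | Pet | Color | Team | Drink
-----------------------------------------------
  1   | teacher | dog | red | Gamma | coffee
  2   | lawyer | cat | white | Delta | milk
  3   | engineer | bird | green | Alpha | tea
  4   | doctor | fish | blue | Beta | juice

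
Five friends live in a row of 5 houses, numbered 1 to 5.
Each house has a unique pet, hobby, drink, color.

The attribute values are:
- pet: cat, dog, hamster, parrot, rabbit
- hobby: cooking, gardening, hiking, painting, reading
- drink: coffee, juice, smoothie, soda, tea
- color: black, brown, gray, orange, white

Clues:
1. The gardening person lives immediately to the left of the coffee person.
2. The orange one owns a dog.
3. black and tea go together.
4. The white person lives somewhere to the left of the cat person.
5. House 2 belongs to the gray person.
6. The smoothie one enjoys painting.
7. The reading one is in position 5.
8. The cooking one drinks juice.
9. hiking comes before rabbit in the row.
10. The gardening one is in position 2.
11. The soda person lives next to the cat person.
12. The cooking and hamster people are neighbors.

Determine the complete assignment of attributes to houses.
Solution:

House | Pet | Hobby | Drink | Color
-----------------------------------
  1   | parrot | cooking | juice | white
  2   | hamster | gardening | soda | gray
  3   | cat | hiking | coffee | brown
  4   | dog | painting | smoothie | orange
  5   | rabbit | reading | tea | black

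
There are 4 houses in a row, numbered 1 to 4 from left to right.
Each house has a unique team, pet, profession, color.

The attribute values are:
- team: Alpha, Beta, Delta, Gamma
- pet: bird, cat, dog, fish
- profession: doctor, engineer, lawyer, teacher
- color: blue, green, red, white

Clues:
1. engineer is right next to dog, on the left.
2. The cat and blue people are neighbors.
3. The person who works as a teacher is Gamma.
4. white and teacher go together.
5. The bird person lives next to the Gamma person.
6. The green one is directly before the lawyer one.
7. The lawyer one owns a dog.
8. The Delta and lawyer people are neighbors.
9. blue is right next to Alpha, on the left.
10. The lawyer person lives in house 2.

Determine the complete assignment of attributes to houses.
Solution:

House | Team | Pet | Profession | Color
---------------------------------------
  1   | Delta | cat | engineer | green
  2   | Beta | dog | lawyer | blue
  3   | Alpha | bird | doctor | red
  4   | Gamma | fish | teacher | white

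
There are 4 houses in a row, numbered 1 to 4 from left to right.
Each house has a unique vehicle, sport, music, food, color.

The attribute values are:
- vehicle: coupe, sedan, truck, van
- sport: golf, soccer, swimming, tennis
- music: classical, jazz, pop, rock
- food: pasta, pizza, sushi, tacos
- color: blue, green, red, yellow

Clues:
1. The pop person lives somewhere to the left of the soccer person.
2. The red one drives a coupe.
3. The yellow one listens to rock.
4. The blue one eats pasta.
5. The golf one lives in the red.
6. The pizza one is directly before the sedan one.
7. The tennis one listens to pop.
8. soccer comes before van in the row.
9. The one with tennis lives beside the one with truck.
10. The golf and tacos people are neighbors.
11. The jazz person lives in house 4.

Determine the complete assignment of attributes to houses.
Solution:

House | Vehicle | Sport | Music | Food | Color
----------------------------------------------
  1   | coupe | golf | classical | pizza | red
  2   | sedan | tennis | pop | tacos | green
  3   | truck | soccer | rock | sushi | yellow
  4   | van | swimming | jazz | pasta | blue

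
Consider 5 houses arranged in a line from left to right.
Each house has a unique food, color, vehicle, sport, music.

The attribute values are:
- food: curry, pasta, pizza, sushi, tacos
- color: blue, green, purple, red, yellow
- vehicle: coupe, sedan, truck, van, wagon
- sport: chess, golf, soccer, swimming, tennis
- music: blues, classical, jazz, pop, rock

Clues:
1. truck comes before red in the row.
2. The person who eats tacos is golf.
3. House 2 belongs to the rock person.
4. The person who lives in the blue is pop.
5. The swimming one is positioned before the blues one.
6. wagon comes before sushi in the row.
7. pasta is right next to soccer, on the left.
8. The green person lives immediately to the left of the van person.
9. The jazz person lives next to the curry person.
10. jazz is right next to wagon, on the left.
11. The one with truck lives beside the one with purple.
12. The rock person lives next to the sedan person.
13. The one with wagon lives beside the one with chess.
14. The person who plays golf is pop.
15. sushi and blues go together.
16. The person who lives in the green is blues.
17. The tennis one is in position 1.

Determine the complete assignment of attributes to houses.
Solution:

House | Food | Color | Vehicle | Sport | Music
----------------------------------------------
  1   | pizza | yellow | truck | tennis | jazz
  2   | curry | purple | wagon | swimming | rock
  3   | pasta | red | sedan | chess | classical
  4   | sushi | green | coupe | soccer | blues
  5   | tacos | blue | van | golf | pop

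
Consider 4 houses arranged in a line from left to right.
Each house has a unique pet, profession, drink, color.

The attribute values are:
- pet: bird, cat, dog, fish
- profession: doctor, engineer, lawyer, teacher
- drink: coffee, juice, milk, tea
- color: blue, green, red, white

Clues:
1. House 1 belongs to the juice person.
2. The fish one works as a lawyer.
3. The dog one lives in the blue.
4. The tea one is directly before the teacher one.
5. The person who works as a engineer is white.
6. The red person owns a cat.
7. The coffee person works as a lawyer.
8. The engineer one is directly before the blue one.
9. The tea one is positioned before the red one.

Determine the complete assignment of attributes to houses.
Solution:

House | Pet | Profession | Drink | Color
----------------------------------------
  1   | bird | engineer | juice | white
  2   | dog | doctor | tea | blue
  3   | cat | teacher | milk | red
  4   | fish | lawyer | coffee | green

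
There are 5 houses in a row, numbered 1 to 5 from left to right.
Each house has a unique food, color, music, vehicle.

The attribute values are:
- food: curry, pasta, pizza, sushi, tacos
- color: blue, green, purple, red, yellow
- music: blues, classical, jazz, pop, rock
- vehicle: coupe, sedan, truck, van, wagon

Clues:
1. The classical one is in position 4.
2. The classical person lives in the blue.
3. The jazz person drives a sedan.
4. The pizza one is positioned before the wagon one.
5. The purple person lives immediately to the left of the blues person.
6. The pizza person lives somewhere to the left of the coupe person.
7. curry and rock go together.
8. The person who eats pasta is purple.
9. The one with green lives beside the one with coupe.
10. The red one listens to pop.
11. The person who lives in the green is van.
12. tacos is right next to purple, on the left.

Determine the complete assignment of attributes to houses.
Solution:

House | Food | Color | Music | Vehicle
--------------------------------------
  1   | tacos | red | pop | truck
  2   | pasta | purple | jazz | sedan
  3   | pizza | green | blues | van
  4   | sushi | blue | classical | coupe
  5   | curry | yellow | rock | wagon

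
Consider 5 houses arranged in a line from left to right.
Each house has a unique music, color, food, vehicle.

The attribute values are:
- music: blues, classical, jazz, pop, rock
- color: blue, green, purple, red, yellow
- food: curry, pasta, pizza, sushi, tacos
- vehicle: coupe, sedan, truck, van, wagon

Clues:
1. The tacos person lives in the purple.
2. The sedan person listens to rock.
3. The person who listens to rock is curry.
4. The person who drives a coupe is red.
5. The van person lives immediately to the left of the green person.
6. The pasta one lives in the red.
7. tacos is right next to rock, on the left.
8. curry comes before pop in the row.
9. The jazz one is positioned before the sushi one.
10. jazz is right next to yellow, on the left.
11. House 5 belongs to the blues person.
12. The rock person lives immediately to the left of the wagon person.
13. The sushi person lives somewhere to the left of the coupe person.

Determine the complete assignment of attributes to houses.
Solution:

House | Music | Color | Food | Vehicle
--------------------------------------
  1   | classical | purple | tacos | van
  2   | rock | green | curry | sedan
  3   | jazz | blue | pizza | wagon
  4   | pop | yellow | sushi | truck
  5   | blues | red | pasta | coupe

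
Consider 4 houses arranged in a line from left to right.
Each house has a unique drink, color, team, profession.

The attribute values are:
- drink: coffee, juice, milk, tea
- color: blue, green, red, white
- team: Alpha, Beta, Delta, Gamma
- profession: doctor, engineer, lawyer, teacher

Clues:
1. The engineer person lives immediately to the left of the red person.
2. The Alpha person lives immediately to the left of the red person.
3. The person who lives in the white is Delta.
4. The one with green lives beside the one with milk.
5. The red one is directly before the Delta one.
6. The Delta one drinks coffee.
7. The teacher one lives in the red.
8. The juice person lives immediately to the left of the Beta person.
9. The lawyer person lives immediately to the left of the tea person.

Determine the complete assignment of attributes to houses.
Solution:

House | Drink | Color | Team | Profession
-----------------------------------------
  1   | juice | green | Alpha | engineer
  2   | milk | red | Beta | teacher
  3   | coffee | white | Delta | lawyer
  4   | tea | blue | Gamma | doctor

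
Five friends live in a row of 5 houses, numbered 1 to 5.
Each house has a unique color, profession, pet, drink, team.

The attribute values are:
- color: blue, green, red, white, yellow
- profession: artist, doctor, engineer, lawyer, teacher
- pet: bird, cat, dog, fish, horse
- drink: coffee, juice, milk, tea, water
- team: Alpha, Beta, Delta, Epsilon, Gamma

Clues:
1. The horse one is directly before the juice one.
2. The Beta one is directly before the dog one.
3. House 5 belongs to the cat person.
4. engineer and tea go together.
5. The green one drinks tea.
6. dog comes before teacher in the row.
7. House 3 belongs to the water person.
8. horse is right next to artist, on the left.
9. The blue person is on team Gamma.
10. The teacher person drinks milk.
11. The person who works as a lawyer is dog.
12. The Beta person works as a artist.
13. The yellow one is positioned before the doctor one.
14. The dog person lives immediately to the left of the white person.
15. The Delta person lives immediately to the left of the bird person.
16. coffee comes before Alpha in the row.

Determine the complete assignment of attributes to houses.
Solution:

House | Color | Profession | Pet | Drink | Team
-----------------------------------------------
  1   | green | engineer | horse | tea | Delta
  2   | yellow | artist | bird | juice | Beta
  3   | blue | lawyer | dog | water | Gamma
  4   | white | doctor | fish | coffee | Epsilon
  5   | red | teacher | cat | milk | Alpha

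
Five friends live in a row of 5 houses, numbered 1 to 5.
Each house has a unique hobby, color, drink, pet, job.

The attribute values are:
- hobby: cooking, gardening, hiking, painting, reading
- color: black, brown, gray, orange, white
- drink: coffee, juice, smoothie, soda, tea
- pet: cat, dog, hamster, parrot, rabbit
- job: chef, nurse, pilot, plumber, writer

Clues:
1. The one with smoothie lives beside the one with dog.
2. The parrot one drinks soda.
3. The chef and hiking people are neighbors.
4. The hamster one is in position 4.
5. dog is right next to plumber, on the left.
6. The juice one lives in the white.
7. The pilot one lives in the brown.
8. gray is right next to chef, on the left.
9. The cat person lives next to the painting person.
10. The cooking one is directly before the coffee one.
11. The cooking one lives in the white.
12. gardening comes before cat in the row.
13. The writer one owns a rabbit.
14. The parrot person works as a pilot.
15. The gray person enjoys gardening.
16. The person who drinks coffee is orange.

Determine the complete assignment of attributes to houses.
Solution:

House | Hobby | Color | Drink | Pet | Job
-----------------------------------------
  1   | gardening | gray | smoothie | rabbit | writer
  2   | cooking | white | juice | dog | chef
  3   | hiking | orange | coffee | cat | plumber
  4   | painting | black | tea | hamster | nurse
  5   | reading | brown | soda | parrot | pilot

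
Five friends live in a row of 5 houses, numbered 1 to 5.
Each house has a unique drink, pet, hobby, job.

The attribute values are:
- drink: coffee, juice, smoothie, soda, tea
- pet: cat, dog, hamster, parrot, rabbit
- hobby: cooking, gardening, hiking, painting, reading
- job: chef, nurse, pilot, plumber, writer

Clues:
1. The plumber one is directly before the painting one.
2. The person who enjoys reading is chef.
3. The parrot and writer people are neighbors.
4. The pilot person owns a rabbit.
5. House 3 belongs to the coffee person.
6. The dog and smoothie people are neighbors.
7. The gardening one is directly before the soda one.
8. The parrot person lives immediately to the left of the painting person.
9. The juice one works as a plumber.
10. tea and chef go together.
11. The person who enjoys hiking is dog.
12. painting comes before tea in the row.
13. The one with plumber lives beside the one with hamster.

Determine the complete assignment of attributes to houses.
Solution:

House | Drink | Pet | Hobby | Job
---------------------------------
  1   | juice | parrot | gardening | plumber
  2   | soda | hamster | painting | writer
  3   | coffee | dog | hiking | nurse
  4   | smoothie | rabbit | cooking | pilot
  5   | tea | cat | reading | chef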